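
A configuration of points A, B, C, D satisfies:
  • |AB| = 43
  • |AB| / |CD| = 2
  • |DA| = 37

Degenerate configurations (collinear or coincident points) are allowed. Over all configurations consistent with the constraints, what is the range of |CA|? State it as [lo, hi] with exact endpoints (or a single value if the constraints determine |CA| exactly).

|AB| ∈ {43}
|AD| ∈ {37}
|CD| ∈ {43/2}
|BD| ∈ [6, 80]
|AC| ∈ [31/2, 117/2]
|BC| ∈ [0, 203/2]

|CA| ∈ [31/2, 117/2]  (≈ [15.5000, 58.5000])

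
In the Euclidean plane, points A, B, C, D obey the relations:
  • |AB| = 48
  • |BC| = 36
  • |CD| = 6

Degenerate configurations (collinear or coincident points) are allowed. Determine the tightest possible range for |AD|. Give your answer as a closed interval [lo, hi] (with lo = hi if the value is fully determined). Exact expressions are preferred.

|AB| ∈ {48}
|BC| ∈ {36}
|CD| ∈ {6}
|AC| ∈ [12, 84]
|BD| ∈ [30, 42]
|AD| ∈ [6, 90]

|AD| ∈ [6, 90]  (≈ [6.0000, 90.0000])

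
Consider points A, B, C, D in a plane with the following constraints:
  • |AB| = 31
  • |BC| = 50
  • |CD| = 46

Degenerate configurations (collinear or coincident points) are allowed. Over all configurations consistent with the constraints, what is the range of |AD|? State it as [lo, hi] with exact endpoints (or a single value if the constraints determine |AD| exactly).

|AD| ∈ [0, 127]  (≈ [0.0000, 127.0000])

|AB| ∈ {31}
|BC| ∈ {50}
|CD| ∈ {46}
|AC| ∈ [19, 81]
|BD| ∈ [4, 96]
|AD| ∈ [0, 127]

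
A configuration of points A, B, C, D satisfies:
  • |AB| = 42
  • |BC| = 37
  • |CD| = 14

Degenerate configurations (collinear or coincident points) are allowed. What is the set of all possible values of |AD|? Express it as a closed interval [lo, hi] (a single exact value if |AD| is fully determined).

|AD| ∈ [0, 93]  (≈ [0.0000, 93.0000])

|AB| ∈ {42}
|BC| ∈ {37}
|CD| ∈ {14}
|AC| ∈ [5, 79]
|BD| ∈ [23, 51]
|AD| ∈ [0, 93]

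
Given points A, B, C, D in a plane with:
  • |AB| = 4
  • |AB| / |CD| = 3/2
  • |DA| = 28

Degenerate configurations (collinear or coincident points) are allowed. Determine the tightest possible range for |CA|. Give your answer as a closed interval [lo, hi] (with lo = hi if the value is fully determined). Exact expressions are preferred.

|AB| ∈ {4}
|AD| ∈ {28}
|CD| ∈ {8/3}
|BD| ∈ [24, 32]
|AC| ∈ [76/3, 92/3]
|BC| ∈ [64/3, 104/3]

|CA| ∈ [76/3, 92/3]  (≈ [25.3333, 30.6667])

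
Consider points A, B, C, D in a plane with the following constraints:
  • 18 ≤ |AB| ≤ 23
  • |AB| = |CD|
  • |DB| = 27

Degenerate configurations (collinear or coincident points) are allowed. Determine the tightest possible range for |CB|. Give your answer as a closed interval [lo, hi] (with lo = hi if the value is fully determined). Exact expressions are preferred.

|AB| ∈ [18, 23]
|BD| ∈ {27}
|CD| ∈ [18, 23]
|AD| ∈ [4, 50]
|BC| ∈ [4, 50]
|AC| ∈ [0, 73]

|CB| ∈ [4, 50]  (≈ [4.0000, 50.0000])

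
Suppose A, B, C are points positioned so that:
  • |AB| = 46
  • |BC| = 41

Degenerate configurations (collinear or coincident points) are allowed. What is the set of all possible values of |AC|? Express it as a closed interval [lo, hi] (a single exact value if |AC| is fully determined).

|AB| ∈ {46}
|BC| ∈ {41}
|AC| ∈ [5, 87]

|AC| ∈ [5, 87]  (≈ [5.0000, 87.0000])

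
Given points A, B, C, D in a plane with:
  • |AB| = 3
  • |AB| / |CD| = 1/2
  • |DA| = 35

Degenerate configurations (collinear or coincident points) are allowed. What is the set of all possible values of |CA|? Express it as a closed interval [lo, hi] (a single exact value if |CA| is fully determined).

|AB| ∈ {3}
|AD| ∈ {35}
|CD| ∈ {6}
|BD| ∈ [32, 38]
|AC| ∈ [29, 41]
|BC| ∈ [26, 44]

|CA| ∈ [29, 41]  (≈ [29.0000, 41.0000])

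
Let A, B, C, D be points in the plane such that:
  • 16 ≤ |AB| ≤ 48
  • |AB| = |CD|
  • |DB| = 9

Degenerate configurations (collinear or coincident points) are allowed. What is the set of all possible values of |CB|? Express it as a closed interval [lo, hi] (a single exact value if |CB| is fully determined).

|CB| ∈ [7, 57]  (≈ [7.0000, 57.0000])

|AB| ∈ [16, 48]
|BD| ∈ {9}
|CD| ∈ [16, 48]
|AD| ∈ [7, 57]
|BC| ∈ [7, 57]
|AC| ∈ [0, 105]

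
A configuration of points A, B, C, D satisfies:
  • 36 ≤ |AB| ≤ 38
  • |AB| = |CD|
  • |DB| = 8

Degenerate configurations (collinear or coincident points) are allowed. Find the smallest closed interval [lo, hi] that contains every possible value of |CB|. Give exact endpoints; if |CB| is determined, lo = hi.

|AB| ∈ [36, 38]
|BD| ∈ {8}
|CD| ∈ [36, 38]
|AD| ∈ [28, 46]
|BC| ∈ [28, 46]
|AC| ∈ [0, 84]

|CB| ∈ [28, 46]  (≈ [28.0000, 46.0000])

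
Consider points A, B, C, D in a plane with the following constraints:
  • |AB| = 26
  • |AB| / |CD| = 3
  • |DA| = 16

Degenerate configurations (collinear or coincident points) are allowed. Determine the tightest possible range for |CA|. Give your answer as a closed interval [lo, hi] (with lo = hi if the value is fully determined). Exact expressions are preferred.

|AB| ∈ {26}
|AD| ∈ {16}
|CD| ∈ {26/3}
|BD| ∈ [10, 42]
|AC| ∈ [22/3, 74/3]
|BC| ∈ [4/3, 152/3]

|CA| ∈ [22/3, 74/3]  (≈ [7.3333, 24.6667])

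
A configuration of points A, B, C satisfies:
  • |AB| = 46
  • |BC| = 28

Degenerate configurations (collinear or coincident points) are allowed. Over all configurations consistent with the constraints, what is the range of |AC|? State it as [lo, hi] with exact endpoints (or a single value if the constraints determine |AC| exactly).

|AC| ∈ [18, 74]  (≈ [18.0000, 74.0000])

|AB| ∈ {46}
|BC| ∈ {28}
|AC| ∈ [18, 74]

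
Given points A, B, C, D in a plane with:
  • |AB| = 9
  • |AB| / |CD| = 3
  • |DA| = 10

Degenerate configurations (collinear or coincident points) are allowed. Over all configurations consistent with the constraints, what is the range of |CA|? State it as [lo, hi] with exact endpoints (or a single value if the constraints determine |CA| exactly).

|CA| ∈ [7, 13]  (≈ [7.0000, 13.0000])

|AB| ∈ {9}
|AD| ∈ {10}
|CD| ∈ {3}
|BD| ∈ [1, 19]
|AC| ∈ [7, 13]
|BC| ∈ [0, 22]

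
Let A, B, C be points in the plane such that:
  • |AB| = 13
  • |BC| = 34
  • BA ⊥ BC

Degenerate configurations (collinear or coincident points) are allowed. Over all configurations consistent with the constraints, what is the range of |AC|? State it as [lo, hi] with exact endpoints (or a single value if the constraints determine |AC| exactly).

|AC| = 5·√(53)  (≈ 36.4005)

|AB| ∈ {13}
|BC| ∈ {34}
|AC| ∈ {5·√(53)}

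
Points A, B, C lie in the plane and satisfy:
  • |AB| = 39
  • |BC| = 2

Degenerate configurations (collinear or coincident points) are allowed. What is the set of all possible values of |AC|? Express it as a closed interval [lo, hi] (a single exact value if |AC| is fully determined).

|AC| ∈ [37, 41]  (≈ [37.0000, 41.0000])

|AB| ∈ {39}
|BC| ∈ {2}
|AC| ∈ [37, 41]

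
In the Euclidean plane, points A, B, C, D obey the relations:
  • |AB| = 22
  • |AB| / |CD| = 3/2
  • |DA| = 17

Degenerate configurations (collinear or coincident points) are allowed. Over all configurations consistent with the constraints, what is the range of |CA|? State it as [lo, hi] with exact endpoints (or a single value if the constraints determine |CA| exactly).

|AB| ∈ {22}
|AD| ∈ {17}
|CD| ∈ {44/3}
|BD| ∈ [5, 39]
|AC| ∈ [7/3, 95/3]
|BC| ∈ [0, 161/3]

|CA| ∈ [7/3, 95/3]  (≈ [2.3333, 31.6667])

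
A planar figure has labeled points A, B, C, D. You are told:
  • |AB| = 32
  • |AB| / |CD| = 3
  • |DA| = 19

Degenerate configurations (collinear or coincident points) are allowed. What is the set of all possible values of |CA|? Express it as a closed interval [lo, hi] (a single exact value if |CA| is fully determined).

|AB| ∈ {32}
|AD| ∈ {19}
|CD| ∈ {32/3}
|BD| ∈ [13, 51]
|AC| ∈ [25/3, 89/3]
|BC| ∈ [7/3, 185/3]

|CA| ∈ [25/3, 89/3]  (≈ [8.3333, 29.6667])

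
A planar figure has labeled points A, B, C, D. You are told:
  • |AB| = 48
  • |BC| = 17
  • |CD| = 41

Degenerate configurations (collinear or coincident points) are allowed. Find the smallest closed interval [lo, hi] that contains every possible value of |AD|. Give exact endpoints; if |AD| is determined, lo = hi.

|AB| ∈ {48}
|BC| ∈ {17}
|CD| ∈ {41}
|AC| ∈ [31, 65]
|BD| ∈ [24, 58]
|AD| ∈ [0, 106]

|AD| ∈ [0, 106]  (≈ [0.0000, 106.0000])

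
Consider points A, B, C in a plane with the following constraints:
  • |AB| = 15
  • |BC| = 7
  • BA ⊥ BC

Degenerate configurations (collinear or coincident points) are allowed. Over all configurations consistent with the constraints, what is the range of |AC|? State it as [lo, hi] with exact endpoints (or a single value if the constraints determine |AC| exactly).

|AB| ∈ {15}
|BC| ∈ {7}
|AC| ∈ {√(274)}

|AC| = √(274)  (≈ 16.5529)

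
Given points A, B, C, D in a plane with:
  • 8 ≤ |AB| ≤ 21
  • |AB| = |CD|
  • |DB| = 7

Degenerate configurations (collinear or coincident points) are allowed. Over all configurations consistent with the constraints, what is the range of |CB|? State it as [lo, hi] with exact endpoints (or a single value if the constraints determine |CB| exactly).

|CB| ∈ [1, 28]  (≈ [1.0000, 28.0000])

|AB| ∈ [8, 21]
|BD| ∈ {7}
|CD| ∈ [8, 21]
|AD| ∈ [1, 28]
|BC| ∈ [1, 28]
|AC| ∈ [0, 49]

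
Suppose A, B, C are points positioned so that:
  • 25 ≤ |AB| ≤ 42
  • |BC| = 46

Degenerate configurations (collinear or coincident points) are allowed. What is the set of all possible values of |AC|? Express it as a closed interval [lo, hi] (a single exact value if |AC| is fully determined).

|AC| ∈ [4, 88]  (≈ [4.0000, 88.0000])

|AB| ∈ [25, 42]
|BC| ∈ {46}
|AC| ∈ [4, 88]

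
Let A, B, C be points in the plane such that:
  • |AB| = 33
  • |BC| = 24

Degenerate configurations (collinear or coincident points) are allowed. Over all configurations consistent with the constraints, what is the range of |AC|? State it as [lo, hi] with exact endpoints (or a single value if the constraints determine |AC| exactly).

|AB| ∈ {33}
|BC| ∈ {24}
|AC| ∈ [9, 57]

|AC| ∈ [9, 57]  (≈ [9.0000, 57.0000])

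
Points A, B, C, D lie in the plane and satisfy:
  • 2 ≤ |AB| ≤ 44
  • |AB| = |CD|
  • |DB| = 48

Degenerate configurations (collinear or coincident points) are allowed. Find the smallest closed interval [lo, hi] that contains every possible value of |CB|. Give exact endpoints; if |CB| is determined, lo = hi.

|CB| ∈ [4, 92]  (≈ [4.0000, 92.0000])

|AB| ∈ [2, 44]
|BD| ∈ {48}
|CD| ∈ [2, 44]
|AD| ∈ [4, 92]
|BC| ∈ [4, 92]
|AC| ∈ [0, 136]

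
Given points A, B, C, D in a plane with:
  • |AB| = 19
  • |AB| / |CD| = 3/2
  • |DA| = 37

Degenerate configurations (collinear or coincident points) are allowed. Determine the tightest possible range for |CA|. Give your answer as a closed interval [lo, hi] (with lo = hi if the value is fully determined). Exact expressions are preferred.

|AB| ∈ {19}
|AD| ∈ {37}
|CD| ∈ {38/3}
|BD| ∈ [18, 56]
|AC| ∈ [73/3, 149/3]
|BC| ∈ [16/3, 206/3]

|CA| ∈ [73/3, 149/3]  (≈ [24.3333, 49.6667])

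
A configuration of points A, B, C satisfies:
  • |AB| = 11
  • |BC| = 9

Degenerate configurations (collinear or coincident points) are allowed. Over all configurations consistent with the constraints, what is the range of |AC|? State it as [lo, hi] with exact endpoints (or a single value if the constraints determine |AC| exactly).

|AB| ∈ {11}
|BC| ∈ {9}
|AC| ∈ [2, 20]

|AC| ∈ [2, 20]  (≈ [2.0000, 20.0000])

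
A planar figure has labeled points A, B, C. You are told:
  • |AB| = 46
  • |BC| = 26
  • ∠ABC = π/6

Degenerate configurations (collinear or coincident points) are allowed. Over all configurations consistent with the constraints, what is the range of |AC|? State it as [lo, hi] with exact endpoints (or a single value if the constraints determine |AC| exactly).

|AC| = 2·√(698 - 299·√(3))  (≈ 26.8415)

|AB| ∈ {46}
|BC| ∈ {26}
|AC| ∈ {2·√(698 - 299·√(3))}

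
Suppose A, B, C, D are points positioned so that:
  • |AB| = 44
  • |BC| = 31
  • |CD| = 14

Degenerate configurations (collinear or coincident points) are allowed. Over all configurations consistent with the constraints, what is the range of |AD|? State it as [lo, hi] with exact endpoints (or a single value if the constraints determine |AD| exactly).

|AD| ∈ [0, 89]  (≈ [0.0000, 89.0000])

|AB| ∈ {44}
|BC| ∈ {31}
|CD| ∈ {14}
|AC| ∈ [13, 75]
|BD| ∈ [17, 45]
|AD| ∈ [0, 89]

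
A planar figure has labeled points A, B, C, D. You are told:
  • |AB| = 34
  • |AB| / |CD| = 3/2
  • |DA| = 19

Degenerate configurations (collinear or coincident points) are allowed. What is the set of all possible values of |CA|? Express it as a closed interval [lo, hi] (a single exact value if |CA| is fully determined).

|CA| ∈ [11/3, 125/3]  (≈ [3.6667, 41.6667])

|AB| ∈ {34}
|AD| ∈ {19}
|CD| ∈ {68/3}
|BD| ∈ [15, 53]
|AC| ∈ [11/3, 125/3]
|BC| ∈ [0, 227/3]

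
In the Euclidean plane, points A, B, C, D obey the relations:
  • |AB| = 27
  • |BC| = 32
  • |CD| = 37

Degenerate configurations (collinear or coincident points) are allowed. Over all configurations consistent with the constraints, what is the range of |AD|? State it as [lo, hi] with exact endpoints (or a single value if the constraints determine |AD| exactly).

|AB| ∈ {27}
|BC| ∈ {32}
|CD| ∈ {37}
|AC| ∈ [5, 59]
|BD| ∈ [5, 69]
|AD| ∈ [0, 96]

|AD| ∈ [0, 96]  (≈ [0.0000, 96.0000])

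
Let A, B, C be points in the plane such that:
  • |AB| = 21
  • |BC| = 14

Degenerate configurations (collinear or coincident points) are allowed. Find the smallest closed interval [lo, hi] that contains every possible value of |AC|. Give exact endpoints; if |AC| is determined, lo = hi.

|AB| ∈ {21}
|BC| ∈ {14}
|AC| ∈ [7, 35]

|AC| ∈ [7, 35]  (≈ [7.0000, 35.0000])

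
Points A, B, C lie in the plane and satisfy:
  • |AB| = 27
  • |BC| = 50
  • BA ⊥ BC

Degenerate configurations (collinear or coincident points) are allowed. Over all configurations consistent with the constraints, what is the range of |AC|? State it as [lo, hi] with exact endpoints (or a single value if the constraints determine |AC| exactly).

|AB| ∈ {27}
|BC| ∈ {50}
|AC| ∈ {√(3229)}

|AC| = √(3229)  (≈ 56.8243)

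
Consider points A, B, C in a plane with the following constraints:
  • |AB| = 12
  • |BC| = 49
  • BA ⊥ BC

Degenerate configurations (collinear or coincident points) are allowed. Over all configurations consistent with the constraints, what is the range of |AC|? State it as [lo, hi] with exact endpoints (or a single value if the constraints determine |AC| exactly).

|AC| = √(2545)  (≈ 50.4480)

|AB| ∈ {12}
|BC| ∈ {49}
|AC| ∈ {√(2545)}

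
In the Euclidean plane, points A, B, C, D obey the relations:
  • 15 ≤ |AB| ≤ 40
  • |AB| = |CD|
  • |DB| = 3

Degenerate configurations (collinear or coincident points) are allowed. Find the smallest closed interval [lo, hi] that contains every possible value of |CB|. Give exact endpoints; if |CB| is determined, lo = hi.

|CB| ∈ [12, 43]  (≈ [12.0000, 43.0000])

|AB| ∈ [15, 40]
|BD| ∈ {3}
|CD| ∈ [15, 40]
|AD| ∈ [12, 43]
|BC| ∈ [12, 43]
|AC| ∈ [0, 83]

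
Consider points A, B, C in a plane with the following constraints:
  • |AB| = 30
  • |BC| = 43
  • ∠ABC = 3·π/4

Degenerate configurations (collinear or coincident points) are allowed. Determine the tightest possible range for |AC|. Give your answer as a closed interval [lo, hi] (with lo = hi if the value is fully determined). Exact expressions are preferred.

|AC| = √(1290·√(2) + 2749)  (≈ 67.6264)

|AB| ∈ {30}
|BC| ∈ {43}
|AC| ∈ {√(1290·√(2) + 2749)}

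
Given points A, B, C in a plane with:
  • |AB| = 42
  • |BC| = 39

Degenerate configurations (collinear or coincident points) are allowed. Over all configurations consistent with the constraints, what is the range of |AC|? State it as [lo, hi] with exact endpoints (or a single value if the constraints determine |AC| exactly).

|AC| ∈ [3, 81]  (≈ [3.0000, 81.0000])

|AB| ∈ {42}
|BC| ∈ {39}
|AC| ∈ [3, 81]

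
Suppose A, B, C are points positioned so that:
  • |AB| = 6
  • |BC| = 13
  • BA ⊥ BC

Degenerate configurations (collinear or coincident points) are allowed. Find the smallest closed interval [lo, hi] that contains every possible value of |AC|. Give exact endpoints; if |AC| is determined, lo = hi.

|AC| = √(205)  (≈ 14.3178)

|AB| ∈ {6}
|BC| ∈ {13}
|AC| ∈ {√(205)}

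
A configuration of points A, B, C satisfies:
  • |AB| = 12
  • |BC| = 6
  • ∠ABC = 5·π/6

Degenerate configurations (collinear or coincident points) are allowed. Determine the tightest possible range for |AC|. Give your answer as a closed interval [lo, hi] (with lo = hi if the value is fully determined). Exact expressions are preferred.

|AB| ∈ {12}
|BC| ∈ {6}
|AC| ∈ {6·√(2·√(3) + 5)}

|AC| = 6·√(2·√(3) + 5)  (≈ 17.4559)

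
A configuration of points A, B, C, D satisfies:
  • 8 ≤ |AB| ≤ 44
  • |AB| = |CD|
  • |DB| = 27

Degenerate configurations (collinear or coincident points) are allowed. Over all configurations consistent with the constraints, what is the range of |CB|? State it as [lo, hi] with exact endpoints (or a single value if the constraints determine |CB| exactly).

|CB| ∈ [0, 71]  (≈ [0.0000, 71.0000])

|AB| ∈ [8, 44]
|BD| ∈ {27}
|CD| ∈ [8, 44]
|AD| ∈ [0, 71]
|BC| ∈ [0, 71]
|AC| ∈ [0, 115]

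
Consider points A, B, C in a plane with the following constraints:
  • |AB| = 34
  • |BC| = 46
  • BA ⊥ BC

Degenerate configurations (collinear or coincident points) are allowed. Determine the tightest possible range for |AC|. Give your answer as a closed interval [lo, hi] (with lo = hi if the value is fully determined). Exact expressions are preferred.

|AC| = 2·√(818)  (≈ 57.2014)

|AB| ∈ {34}
|BC| ∈ {46}
|AC| ∈ {2·√(818)}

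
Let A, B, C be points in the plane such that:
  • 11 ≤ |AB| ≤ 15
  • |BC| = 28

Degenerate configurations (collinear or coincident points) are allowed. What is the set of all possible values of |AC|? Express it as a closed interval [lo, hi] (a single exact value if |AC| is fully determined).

|AC| ∈ [13, 43]  (≈ [13.0000, 43.0000])

|AB| ∈ [11, 15]
|BC| ∈ {28}
|AC| ∈ [13, 43]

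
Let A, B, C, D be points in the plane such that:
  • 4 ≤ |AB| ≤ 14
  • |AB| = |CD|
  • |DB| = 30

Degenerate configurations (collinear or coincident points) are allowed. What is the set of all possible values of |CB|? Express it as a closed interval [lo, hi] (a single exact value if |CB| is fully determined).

|AB| ∈ [4, 14]
|BD| ∈ {30}
|CD| ∈ [4, 14]
|AD| ∈ [16, 44]
|BC| ∈ [16, 44]
|AC| ∈ [2, 58]

|CB| ∈ [16, 44]  (≈ [16.0000, 44.0000])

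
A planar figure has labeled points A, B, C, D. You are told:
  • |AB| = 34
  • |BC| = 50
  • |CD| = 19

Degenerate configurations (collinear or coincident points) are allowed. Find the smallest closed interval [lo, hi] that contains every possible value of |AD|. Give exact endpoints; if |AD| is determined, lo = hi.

|AD| ∈ [0, 103]  (≈ [0.0000, 103.0000])

|AB| ∈ {34}
|BC| ∈ {50}
|CD| ∈ {19}
|AC| ∈ [16, 84]
|BD| ∈ [31, 69]
|AD| ∈ [0, 103]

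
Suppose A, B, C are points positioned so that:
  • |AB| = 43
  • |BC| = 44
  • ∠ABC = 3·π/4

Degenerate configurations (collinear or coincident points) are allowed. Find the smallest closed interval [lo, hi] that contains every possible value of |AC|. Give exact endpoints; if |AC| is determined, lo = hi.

|AC| = √(1892·√(2) + 3785)  (≈ 80.3784)

|AB| ∈ {43}
|BC| ∈ {44}
|AC| ∈ {√(1892·√(2) + 3785)}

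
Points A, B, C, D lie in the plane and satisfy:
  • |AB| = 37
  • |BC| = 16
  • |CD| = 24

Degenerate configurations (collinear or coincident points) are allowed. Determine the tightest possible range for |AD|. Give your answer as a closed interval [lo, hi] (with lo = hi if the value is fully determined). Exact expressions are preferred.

|AB| ∈ {37}
|BC| ∈ {16}
|CD| ∈ {24}
|AC| ∈ [21, 53]
|BD| ∈ [8, 40]
|AD| ∈ [0, 77]

|AD| ∈ [0, 77]  (≈ [0.0000, 77.0000])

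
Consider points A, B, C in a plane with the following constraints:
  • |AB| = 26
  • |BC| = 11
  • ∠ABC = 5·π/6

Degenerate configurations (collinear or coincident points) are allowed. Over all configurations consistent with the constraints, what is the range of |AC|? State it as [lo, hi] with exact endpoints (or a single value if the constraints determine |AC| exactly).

|AB| ∈ {26}
|BC| ∈ {11}
|AC| ∈ {√(286·√(3) + 797)}

|AC| = √(286·√(3) + 797)  (≈ 35.9495)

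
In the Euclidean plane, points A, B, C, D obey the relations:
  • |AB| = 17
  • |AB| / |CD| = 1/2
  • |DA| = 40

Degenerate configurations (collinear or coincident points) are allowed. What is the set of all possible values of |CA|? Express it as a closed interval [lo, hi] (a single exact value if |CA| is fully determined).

|AB| ∈ {17}
|AD| ∈ {40}
|CD| ∈ {34}
|BD| ∈ [23, 57]
|AC| ∈ [6, 74]
|BC| ∈ [0, 91]

|CA| ∈ [6, 74]  (≈ [6.0000, 74.0000])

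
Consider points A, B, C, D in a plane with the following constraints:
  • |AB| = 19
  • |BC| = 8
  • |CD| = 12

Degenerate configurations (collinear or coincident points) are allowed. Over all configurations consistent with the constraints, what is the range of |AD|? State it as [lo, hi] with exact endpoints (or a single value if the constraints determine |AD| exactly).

|AB| ∈ {19}
|BC| ∈ {8}
|CD| ∈ {12}
|AC| ∈ [11, 27]
|BD| ∈ [4, 20]
|AD| ∈ [0, 39]

|AD| ∈ [0, 39]  (≈ [0.0000, 39.0000])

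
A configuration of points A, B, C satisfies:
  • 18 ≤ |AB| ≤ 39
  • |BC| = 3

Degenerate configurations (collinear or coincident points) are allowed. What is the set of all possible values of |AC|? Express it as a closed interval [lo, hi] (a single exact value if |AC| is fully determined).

|AB| ∈ [18, 39]
|BC| ∈ {3}
|AC| ∈ [15, 42]

|AC| ∈ [15, 42]  (≈ [15.0000, 42.0000])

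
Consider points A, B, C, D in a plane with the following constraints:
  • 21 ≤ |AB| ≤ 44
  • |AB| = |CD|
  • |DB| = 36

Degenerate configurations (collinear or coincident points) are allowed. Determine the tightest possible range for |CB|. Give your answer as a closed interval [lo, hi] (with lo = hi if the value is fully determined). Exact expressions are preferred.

|AB| ∈ [21, 44]
|BD| ∈ {36}
|CD| ∈ [21, 44]
|AD| ∈ [0, 80]
|BC| ∈ [0, 80]
|AC| ∈ [0, 124]

|CB| ∈ [0, 80]  (≈ [0.0000, 80.0000])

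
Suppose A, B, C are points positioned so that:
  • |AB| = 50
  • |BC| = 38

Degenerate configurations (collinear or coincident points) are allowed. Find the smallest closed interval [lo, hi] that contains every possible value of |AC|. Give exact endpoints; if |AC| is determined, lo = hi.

|AC| ∈ [12, 88]  (≈ [12.0000, 88.0000])

|AB| ∈ {50}
|BC| ∈ {38}
|AC| ∈ [12, 88]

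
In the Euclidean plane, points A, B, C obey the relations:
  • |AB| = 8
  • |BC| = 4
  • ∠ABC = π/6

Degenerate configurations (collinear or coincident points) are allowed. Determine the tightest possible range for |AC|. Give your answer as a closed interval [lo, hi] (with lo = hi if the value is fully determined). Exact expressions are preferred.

|AB| ∈ {8}
|BC| ∈ {4}
|AC| ∈ {4·√(5 - 2·√(3))}

|AC| = 4·√(5 - 2·√(3))  (≈ 4.9573)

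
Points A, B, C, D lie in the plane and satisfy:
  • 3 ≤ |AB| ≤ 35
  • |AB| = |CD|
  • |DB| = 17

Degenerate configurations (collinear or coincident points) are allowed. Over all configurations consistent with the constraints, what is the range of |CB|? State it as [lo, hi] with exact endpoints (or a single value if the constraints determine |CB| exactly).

|CB| ∈ [0, 52]  (≈ [0.0000, 52.0000])

|AB| ∈ [3, 35]
|BD| ∈ {17}
|CD| ∈ [3, 35]
|AD| ∈ [0, 52]
|BC| ∈ [0, 52]
|AC| ∈ [0, 87]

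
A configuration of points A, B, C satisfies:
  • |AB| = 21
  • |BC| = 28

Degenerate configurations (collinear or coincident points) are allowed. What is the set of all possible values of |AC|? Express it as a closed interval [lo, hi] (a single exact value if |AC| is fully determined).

|AC| ∈ [7, 49]  (≈ [7.0000, 49.0000])

|AB| ∈ {21}
|BC| ∈ {28}
|AC| ∈ [7, 49]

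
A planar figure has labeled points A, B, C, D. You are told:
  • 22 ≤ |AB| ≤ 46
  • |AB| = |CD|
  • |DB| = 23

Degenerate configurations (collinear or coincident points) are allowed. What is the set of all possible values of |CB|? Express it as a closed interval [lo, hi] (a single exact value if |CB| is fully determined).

|CB| ∈ [0, 69]  (≈ [0.0000, 69.0000])

|AB| ∈ [22, 46]
|BD| ∈ {23}
|CD| ∈ [22, 46]
|AD| ∈ [0, 69]
|BC| ∈ [0, 69]
|AC| ∈ [0, 115]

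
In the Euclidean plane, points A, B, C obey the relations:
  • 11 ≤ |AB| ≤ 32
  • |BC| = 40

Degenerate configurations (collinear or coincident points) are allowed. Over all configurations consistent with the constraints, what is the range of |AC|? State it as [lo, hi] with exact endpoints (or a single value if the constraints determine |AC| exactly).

|AB| ∈ [11, 32]
|BC| ∈ {40}
|AC| ∈ [8, 72]

|AC| ∈ [8, 72]  (≈ [8.0000, 72.0000])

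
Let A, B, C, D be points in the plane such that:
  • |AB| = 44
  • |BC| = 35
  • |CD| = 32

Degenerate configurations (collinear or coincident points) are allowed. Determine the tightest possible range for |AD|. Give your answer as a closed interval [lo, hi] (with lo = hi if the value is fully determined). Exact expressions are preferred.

|AD| ∈ [0, 111]  (≈ [0.0000, 111.0000])

|AB| ∈ {44}
|BC| ∈ {35}
|CD| ∈ {32}
|AC| ∈ [9, 79]
|BD| ∈ [3, 67]
|AD| ∈ [0, 111]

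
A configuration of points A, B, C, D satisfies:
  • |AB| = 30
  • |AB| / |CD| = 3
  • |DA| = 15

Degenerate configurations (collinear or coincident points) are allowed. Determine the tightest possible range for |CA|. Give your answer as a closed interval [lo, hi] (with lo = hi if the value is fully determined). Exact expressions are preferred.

|AB| ∈ {30}
|AD| ∈ {15}
|CD| ∈ {10}
|BD| ∈ [15, 45]
|AC| ∈ [5, 25]
|BC| ∈ [5, 55]

|CA| ∈ [5, 25]  (≈ [5.0000, 25.0000])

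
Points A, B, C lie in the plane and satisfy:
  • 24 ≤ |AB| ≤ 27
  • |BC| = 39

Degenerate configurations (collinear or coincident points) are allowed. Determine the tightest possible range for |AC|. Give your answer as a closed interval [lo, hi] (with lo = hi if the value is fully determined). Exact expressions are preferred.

|AB| ∈ [24, 27]
|BC| ∈ {39}
|AC| ∈ [12, 66]

|AC| ∈ [12, 66]  (≈ [12.0000, 66.0000])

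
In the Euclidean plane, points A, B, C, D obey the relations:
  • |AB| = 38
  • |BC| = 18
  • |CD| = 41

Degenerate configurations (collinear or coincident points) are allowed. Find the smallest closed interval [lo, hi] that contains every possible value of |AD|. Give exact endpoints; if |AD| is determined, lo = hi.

|AB| ∈ {38}
|BC| ∈ {18}
|CD| ∈ {41}
|AC| ∈ [20, 56]
|BD| ∈ [23, 59]
|AD| ∈ [0, 97]

|AD| ∈ [0, 97]  (≈ [0.0000, 97.0000])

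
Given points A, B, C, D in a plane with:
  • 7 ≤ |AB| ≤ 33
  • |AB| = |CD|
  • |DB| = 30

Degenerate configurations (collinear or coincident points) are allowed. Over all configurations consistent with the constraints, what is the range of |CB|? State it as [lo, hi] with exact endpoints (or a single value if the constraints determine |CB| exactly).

|AB| ∈ [7, 33]
|BD| ∈ {30}
|CD| ∈ [7, 33]
|AD| ∈ [0, 63]
|BC| ∈ [0, 63]
|AC| ∈ [0, 96]

|CB| ∈ [0, 63]  (≈ [0.0000, 63.0000])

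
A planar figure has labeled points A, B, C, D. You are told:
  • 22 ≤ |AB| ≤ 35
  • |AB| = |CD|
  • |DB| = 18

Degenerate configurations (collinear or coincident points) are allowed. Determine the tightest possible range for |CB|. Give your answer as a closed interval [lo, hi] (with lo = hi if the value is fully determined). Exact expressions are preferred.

|CB| ∈ [4, 53]  (≈ [4.0000, 53.0000])

|AB| ∈ [22, 35]
|BD| ∈ {18}
|CD| ∈ [22, 35]
|AD| ∈ [4, 53]
|BC| ∈ [4, 53]
|AC| ∈ [0, 88]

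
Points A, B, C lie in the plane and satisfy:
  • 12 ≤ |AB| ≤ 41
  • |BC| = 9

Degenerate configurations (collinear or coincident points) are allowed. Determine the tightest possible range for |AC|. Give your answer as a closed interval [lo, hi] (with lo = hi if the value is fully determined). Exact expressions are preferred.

|AB| ∈ [12, 41]
|BC| ∈ {9}
|AC| ∈ [3, 50]

|AC| ∈ [3, 50]  (≈ [3.0000, 50.0000])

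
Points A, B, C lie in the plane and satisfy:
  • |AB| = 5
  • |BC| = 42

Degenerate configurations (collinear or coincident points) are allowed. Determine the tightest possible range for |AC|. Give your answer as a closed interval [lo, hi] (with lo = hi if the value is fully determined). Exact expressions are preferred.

|AC| ∈ [37, 47]  (≈ [37.0000, 47.0000])

|AB| ∈ {5}
|BC| ∈ {42}
|AC| ∈ [37, 47]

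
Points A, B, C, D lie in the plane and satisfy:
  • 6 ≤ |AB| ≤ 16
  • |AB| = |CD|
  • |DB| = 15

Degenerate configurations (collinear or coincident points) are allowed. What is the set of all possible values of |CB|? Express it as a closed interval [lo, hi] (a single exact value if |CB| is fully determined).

|AB| ∈ [6, 16]
|BD| ∈ {15}
|CD| ∈ [6, 16]
|AD| ∈ [0, 31]
|BC| ∈ [0, 31]
|AC| ∈ [0, 47]

|CB| ∈ [0, 31]  (≈ [0.0000, 31.0000])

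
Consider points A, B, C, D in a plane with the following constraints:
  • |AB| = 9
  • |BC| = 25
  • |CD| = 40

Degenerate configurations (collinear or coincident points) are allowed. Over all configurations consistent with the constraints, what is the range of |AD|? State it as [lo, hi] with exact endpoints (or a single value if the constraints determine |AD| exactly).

|AB| ∈ {9}
|BC| ∈ {25}
|CD| ∈ {40}
|AC| ∈ [16, 34]
|BD| ∈ [15, 65]
|AD| ∈ [6, 74]

|AD| ∈ [6, 74]  (≈ [6.0000, 74.0000])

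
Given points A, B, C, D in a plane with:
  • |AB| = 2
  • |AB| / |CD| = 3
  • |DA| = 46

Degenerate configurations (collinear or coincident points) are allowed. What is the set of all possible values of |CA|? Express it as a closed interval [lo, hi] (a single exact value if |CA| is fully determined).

|AB| ∈ {2}
|AD| ∈ {46}
|CD| ∈ {2/3}
|BD| ∈ [44, 48]
|AC| ∈ [136/3, 140/3]
|BC| ∈ [130/3, 146/3]

|CA| ∈ [136/3, 140/3]  (≈ [45.3333, 46.6667])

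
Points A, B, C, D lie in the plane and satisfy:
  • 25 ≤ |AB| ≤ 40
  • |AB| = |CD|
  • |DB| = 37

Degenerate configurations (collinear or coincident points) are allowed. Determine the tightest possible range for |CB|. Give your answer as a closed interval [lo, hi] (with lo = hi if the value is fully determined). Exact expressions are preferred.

|AB| ∈ [25, 40]
|BD| ∈ {37}
|CD| ∈ [25, 40]
|AD| ∈ [0, 77]
|BC| ∈ [0, 77]
|AC| ∈ [0, 117]

|CB| ∈ [0, 77]  (≈ [0.0000, 77.0000])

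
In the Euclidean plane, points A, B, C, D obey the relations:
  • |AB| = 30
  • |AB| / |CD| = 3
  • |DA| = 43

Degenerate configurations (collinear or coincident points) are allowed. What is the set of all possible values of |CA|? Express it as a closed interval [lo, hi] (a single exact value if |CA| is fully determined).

|CA| ∈ [33, 53]  (≈ [33.0000, 53.0000])

|AB| ∈ {30}
|AD| ∈ {43}
|CD| ∈ {10}
|BD| ∈ [13, 73]
|AC| ∈ [33, 53]
|BC| ∈ [3, 83]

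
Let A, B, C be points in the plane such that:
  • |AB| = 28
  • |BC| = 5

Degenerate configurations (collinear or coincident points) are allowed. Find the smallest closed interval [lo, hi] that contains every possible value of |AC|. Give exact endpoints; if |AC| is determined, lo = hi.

|AC| ∈ [23, 33]  (≈ [23.0000, 33.0000])

|AB| ∈ {28}
|BC| ∈ {5}
|AC| ∈ [23, 33]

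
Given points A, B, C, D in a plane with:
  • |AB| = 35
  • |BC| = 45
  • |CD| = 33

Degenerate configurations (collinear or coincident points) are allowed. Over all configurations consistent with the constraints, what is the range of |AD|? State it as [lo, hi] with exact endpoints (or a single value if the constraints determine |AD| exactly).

|AD| ∈ [0, 113]  (≈ [0.0000, 113.0000])

|AB| ∈ {35}
|BC| ∈ {45}
|CD| ∈ {33}
|AC| ∈ [10, 80]
|BD| ∈ [12, 78]
|AD| ∈ [0, 113]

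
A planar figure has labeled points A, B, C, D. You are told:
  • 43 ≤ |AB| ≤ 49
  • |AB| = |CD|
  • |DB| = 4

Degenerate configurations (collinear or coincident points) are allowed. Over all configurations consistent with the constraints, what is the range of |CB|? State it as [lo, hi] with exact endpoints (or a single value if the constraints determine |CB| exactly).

|AB| ∈ [43, 49]
|BD| ∈ {4}
|CD| ∈ [43, 49]
|AD| ∈ [39, 53]
|BC| ∈ [39, 53]
|AC| ∈ [0, 102]

|CB| ∈ [39, 53]  (≈ [39.0000, 53.0000])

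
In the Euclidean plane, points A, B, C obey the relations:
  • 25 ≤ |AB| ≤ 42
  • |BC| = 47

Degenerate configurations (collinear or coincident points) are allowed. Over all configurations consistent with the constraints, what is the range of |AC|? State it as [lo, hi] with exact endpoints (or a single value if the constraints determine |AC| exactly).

|AB| ∈ [25, 42]
|BC| ∈ {47}
|AC| ∈ [5, 89]

|AC| ∈ [5, 89]  (≈ [5.0000, 89.0000])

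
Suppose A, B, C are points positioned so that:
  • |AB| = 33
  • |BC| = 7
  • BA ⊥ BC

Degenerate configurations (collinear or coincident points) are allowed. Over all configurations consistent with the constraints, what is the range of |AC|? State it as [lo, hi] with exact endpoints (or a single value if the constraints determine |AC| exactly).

|AB| ∈ {33}
|BC| ∈ {7}
|AC| ∈ {√(1138)}

|AC| = √(1138)  (≈ 33.7343)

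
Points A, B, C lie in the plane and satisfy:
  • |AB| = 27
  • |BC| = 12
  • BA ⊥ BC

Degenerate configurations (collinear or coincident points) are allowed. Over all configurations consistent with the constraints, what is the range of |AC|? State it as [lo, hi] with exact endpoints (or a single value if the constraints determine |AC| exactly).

|AB| ∈ {27}
|BC| ∈ {12}
|AC| ∈ {3·√(97)}

|AC| = 3·√(97)  (≈ 29.5466)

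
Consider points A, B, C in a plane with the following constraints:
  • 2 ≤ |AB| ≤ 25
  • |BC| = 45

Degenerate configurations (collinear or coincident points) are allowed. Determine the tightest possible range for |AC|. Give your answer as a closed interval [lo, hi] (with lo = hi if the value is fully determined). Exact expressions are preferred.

|AB| ∈ [2, 25]
|BC| ∈ {45}
|AC| ∈ [20, 70]

|AC| ∈ [20, 70]  (≈ [20.0000, 70.0000])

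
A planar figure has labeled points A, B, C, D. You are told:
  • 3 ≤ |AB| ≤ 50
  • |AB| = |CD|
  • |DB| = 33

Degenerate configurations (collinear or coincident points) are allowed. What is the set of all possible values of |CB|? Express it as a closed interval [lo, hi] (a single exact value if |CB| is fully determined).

|AB| ∈ [3, 50]
|BD| ∈ {33}
|CD| ∈ [3, 50]
|AD| ∈ [0, 83]
|BC| ∈ [0, 83]
|AC| ∈ [0, 133]

|CB| ∈ [0, 83]  (≈ [0.0000, 83.0000])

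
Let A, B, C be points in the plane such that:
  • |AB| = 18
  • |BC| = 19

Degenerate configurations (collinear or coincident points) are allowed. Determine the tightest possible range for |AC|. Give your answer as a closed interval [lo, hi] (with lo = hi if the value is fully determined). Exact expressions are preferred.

|AC| ∈ [1, 37]  (≈ [1.0000, 37.0000])

|AB| ∈ {18}
|BC| ∈ {19}
|AC| ∈ [1, 37]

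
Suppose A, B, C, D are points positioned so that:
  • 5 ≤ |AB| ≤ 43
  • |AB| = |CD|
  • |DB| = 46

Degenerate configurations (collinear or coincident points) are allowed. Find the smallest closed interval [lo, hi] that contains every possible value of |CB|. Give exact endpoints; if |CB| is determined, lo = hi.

|AB| ∈ [5, 43]
|BD| ∈ {46}
|CD| ∈ [5, 43]
|AD| ∈ [3, 89]
|BC| ∈ [3, 89]
|AC| ∈ [0, 132]

|CB| ∈ [3, 89]  (≈ [3.0000, 89.0000])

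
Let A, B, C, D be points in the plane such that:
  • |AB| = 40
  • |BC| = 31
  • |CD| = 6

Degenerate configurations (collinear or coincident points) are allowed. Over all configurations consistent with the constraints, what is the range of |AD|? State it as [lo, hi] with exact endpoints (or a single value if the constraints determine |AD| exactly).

|AD| ∈ [3, 77]  (≈ [3.0000, 77.0000])

|AB| ∈ {40}
|BC| ∈ {31}
|CD| ∈ {6}
|AC| ∈ [9, 71]
|BD| ∈ [25, 37]
|AD| ∈ [3, 77]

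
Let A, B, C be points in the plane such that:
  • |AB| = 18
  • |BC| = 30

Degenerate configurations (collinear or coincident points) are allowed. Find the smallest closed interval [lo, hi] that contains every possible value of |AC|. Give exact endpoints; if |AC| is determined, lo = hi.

|AC| ∈ [12, 48]  (≈ [12.0000, 48.0000])

|AB| ∈ {18}
|BC| ∈ {30}
|AC| ∈ [12, 48]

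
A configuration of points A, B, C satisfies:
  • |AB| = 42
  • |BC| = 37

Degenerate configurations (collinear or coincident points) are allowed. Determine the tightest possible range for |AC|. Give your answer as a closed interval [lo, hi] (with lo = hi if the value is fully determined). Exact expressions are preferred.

|AC| ∈ [5, 79]  (≈ [5.0000, 79.0000])

|AB| ∈ {42}
|BC| ∈ {37}
|AC| ∈ [5, 79]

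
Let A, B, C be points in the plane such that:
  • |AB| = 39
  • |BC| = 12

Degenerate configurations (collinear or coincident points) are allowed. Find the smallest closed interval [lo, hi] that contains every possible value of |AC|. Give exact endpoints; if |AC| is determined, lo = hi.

|AC| ∈ [27, 51]  (≈ [27.0000, 51.0000])

|AB| ∈ {39}
|BC| ∈ {12}
|AC| ∈ [27, 51]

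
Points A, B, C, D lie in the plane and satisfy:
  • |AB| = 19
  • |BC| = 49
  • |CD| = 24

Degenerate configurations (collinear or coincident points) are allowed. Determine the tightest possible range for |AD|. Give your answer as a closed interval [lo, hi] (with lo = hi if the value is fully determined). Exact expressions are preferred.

|AD| ∈ [6, 92]  (≈ [6.0000, 92.0000])

|AB| ∈ {19}
|BC| ∈ {49}
|CD| ∈ {24}
|AC| ∈ [30, 68]
|BD| ∈ [25, 73]
|AD| ∈ [6, 92]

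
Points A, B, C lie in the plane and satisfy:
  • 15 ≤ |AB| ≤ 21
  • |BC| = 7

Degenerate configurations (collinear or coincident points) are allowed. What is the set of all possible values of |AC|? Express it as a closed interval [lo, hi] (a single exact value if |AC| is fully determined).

|AC| ∈ [8, 28]  (≈ [8.0000, 28.0000])

|AB| ∈ [15, 21]
|BC| ∈ {7}
|AC| ∈ [8, 28]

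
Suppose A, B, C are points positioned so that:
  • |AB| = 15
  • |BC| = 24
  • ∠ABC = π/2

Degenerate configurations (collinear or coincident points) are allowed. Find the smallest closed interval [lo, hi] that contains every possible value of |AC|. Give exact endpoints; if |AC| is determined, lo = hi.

|AC| = 3·√(89)  (≈ 28.3019)

|AB| ∈ {15}
|BC| ∈ {24}
|AC| ∈ {3·√(89)}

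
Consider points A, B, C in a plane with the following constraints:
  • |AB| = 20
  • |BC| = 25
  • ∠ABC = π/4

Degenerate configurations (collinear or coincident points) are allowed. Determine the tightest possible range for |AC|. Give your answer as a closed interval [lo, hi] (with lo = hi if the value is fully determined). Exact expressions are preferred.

|AC| = 5·√(41 - 20·√(2))  (≈ 17.8296)

|AB| ∈ {20}
|BC| ∈ {25}
|AC| ∈ {5·√(41 - 20·√(2))}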